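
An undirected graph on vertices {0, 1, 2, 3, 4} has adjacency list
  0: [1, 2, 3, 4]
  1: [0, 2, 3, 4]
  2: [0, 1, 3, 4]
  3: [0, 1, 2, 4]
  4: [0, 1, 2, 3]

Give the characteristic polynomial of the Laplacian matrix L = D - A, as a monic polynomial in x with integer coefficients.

x^5 - 20x^4 + 150x^3 - 500x^2 + 625x

Reading degrees in the order [0, 1, 2, 3, 4] gives [4, 4, 4, 4, 4]; set D = diag(4, 4, 4, 4, 4) and form L = D - A. Computing det(xI - L) by cofactor expansion (or equivalently via sum-over-permutations) gives x^5 - 20x^4 + 150x^3 - 500x^2 + 625x. Since p(0) = det(-L) = 0, x divides p(x). The largest eigenvalue, 5, is at most the vertex count 5. The eigenvalues sum to 20, which equals trace(L) = 2|E|.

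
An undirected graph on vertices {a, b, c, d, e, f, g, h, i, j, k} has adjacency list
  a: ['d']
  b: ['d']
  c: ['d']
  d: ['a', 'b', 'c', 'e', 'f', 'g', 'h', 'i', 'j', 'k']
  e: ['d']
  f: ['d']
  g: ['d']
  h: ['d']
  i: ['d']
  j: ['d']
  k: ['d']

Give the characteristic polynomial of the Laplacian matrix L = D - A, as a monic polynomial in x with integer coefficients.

x^11 - 20x^10 + 135x^9 - 480x^8 + 1050x^7 - 1512x^6 + 1470x^5 - 960x^4 + 405x^3 - 100x^2 + 11x

With the vertex order [a, b, c, d, e, f, g, h, i, j, k], the degrees are [1, 1, 1, 10, 1, 1, 1, 1, 1, 1, 1], giving D = diag(1, 1, 1, 10, 1, 1, 1, 1, 1, 1, 1) and L = D - A. L has integer entries, so p(x) = det(xI - L) has integer coefficients. Expanding the determinant yields x^11 - 20x^10 + 135x^9 - 480x^8 + 1050x^7 - 1512x^6 + 1470x^5 - 960x^4 + 405x^3 - 100x^2 + 11x. The constant term is 0 because L is singular (the all-ones vector lies in its kernel). By the matrix-tree theorem the graph has (1/11) * product of the nonzero eigenvalues = 1 spanning tree. The eigenvalues sum to 20, which equals trace(L) = 2|E|.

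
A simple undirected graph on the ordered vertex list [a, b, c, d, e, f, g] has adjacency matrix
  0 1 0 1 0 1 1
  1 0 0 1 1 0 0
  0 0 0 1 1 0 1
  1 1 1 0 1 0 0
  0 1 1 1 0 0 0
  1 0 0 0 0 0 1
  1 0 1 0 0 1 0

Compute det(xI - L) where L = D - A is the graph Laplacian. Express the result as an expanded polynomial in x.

Reading degrees in the order [a, b, c, d, e, f, g] gives [4, 3, 3, 4, 3, 2, 3]; set D = diag(4, 3, 3, 4, 3, 2, 3) and form L = D - A. L has integer entries, so p(x) = det(xI - L) has integer coefficients. Expanding the determinant yields x^7 - 22x^6 + 195x^5 - 886x^4 + 2158x^3 - 2638x^2 + 1239x. Since p(0) = det(-L) = 0, x divides p(x). By the matrix-tree theorem the graph has (1/7) * product of the nonzero eigenvalues = 177 spanning trees.

x^7 - 22x^6 + 195x^5 - 886x^4 + 2158x^3 - 2638x^2 + 1239x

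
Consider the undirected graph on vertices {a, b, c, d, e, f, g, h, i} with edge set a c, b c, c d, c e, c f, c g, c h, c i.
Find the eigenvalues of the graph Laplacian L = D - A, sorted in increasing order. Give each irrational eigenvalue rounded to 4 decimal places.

Reading degrees in the order [a, b, c, d, e, f, g, h, i] gives [1, 1, 8, 1, 1, 1, 1, 1, 1]; set D = diag(1, 1, 8, 1, 1, 1, 1, 1, 1) and form L = D - A. Diagonalising L (or applying a numerical eigensolver to the 9x9 matrix) gives the spectrum above.

[0, 1, 1, 1, 1, 1, 1, 1, 9]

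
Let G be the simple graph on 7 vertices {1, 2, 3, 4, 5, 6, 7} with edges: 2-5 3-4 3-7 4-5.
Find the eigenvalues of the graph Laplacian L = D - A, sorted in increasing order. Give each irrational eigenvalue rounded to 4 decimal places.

[0, 0, 0, 0.3820, 1.3820, 2.6180, 3.6180]

Each diagonal entry of L is the vertex degree and each off-diagonal entry is -1 where an edge is present, 0 otherwise; in the order [1, 2, 3, 4, 5, 6, 7] the diagonal is [0, 1, 2, 2, 2, 0, 1]. L is symmetric positive semidefinite, so every eigenvalue is real and nonnegative. The 3 zero eigenvalues correspond to the 3 connected components. The eigenvalues sum to 8, which equals trace(L) = 2|E|.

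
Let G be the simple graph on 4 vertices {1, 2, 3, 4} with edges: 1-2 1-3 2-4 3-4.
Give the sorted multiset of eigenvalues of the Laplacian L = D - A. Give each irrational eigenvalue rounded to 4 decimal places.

With the vertex order [1, 2, 3, 4], the degrees are [2, 2, 2, 2], giving D = diag(2, 2, 2, 2) and L = D - A. Diagonalising L (or applying a numerical eigensolver to the 4x4 matrix) gives the spectrum above. The single zero eigenvalue shows the graph is connected. There is one zero in the spectrum, matching the 1 component.

[0, 2, 2, 4]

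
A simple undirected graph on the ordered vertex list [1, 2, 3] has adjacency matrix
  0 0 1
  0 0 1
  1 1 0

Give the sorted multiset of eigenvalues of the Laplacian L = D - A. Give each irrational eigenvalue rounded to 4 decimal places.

[0, 1, 3]

With the vertex order [1, 2, 3], the degrees are [1, 1, 2], giving D = diag(1, 1, 2) and L = D - A. L is symmetric positive semidefinite, so every eigenvalue is real and nonnegative. The single zero eigenvalue shows the graph is connected. By the matrix-tree theorem the graph has (1/3) * product of the nonzero eigenvalues = 1 spanning tree.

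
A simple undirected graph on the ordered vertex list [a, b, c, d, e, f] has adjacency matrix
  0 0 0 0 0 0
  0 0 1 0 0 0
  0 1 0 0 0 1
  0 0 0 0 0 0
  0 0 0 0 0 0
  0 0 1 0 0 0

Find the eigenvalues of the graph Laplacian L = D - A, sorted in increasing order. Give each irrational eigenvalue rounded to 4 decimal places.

[0, 0, 0, 0, 1, 3]

Each diagonal entry of L is the vertex degree and each off-diagonal entry is -1 where an edge is present, 0 otherwise; in the order [a, b, c, d, e, f] the diagonal is [0, 1, 2, 0, 0, 1]. The multiplicity of 0 as a Laplacian eigenvalue equals the number of connected components. The 4 zero eigenvalues correspond to the 4 connected components. The largest eigenvalue, 3, is at most the vertex count 6.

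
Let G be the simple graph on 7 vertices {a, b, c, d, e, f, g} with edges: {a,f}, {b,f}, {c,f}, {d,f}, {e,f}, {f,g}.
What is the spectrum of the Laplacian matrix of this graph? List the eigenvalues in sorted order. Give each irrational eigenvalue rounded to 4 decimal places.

Each diagonal entry of L is the vertex degree and each off-diagonal entry is -1 where an edge is present, 0 otherwise; in the order [a, b, c, d, e, f, g] the diagonal is [1, 1, 1, 1, 1, 6, 1]. L is symmetric positive semidefinite, so every eigenvalue is real and nonnegative. The eigenvalues sum to 12, which equals trace(L) = 2|E|.

[0, 1, 1, 1, 1, 1, 7]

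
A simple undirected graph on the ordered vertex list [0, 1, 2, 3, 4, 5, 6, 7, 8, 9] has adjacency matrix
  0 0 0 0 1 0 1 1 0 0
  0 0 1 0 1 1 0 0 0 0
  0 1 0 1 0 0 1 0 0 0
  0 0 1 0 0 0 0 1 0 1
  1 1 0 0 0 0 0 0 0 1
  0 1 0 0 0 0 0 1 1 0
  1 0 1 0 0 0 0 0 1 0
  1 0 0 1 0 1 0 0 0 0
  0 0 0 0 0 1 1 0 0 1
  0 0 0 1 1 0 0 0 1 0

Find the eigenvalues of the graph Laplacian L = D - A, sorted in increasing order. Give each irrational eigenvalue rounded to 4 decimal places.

Each diagonal entry of L is the vertex degree and each off-diagonal entry is -1 where an edge is present, 0 otherwise; in the order [0, 1, 2, 3, 4, 5, 6, 7, 8, 9] the diagonal is [3, 3, 3, 3, 3, 3, 3, 3, 3, 3]. L is symmetric positive semidefinite, so every eigenvalue is real and nonnegative. By the matrix-tree theorem the graph has (1/10) * product of the nonzero eigenvalues = 2000 spanning trees. The eigenvalues sum to 30, which equals trace(L) = 2|E|.

[0, 2, 2, 2, 2, 2, 5, 5, 5, 5]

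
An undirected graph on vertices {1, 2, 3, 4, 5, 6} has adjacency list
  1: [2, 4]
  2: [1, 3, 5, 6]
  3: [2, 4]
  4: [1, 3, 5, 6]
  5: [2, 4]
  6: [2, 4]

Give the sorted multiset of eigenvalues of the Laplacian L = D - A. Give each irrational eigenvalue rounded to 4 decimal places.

[0, 2, 2, 2, 4, 6]

With the vertex order [1, 2, 3, 4, 5, 6], the degrees are [2, 4, 2, 4, 2, 2], giving D = diag(2, 4, 2, 4, 2, 2) and L = D - A. Diagonalising L (or applying a numerical eigensolver to the 6x6 matrix) gives the spectrum above. The eigenvalues sum to 16, which equals trace(L) = 2|E|. There is one zero in the spectrum, matching the 1 component.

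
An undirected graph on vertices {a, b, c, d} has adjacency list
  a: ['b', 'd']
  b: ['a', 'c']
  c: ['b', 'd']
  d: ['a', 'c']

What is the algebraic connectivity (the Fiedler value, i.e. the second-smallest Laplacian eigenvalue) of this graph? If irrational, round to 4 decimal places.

2

Each diagonal entry of L is the vertex degree and each off-diagonal entry is -1 where an edge is present, 0 otherwise; in the order [a, b, c, d] the diagonal is [2, 2, 2, 2]. Computing the eigenvalues of L and sorting gives [0, 2, 2, 4]. The Fiedler value lambda_2 = 2 is strictly positive, so the graph is connected.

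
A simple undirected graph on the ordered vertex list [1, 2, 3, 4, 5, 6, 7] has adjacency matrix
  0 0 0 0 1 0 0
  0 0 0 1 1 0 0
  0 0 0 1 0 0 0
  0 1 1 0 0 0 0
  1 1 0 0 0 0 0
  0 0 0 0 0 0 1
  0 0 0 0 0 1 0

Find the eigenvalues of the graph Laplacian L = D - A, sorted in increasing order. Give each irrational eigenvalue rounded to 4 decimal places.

Each diagonal entry of L is the vertex degree and each off-diagonal entry is -1 where an edge is present, 0 otherwise; in the order [1, 2, 3, 4, 5, 6, 7] the diagonal is [1, 2, 1, 2, 2, 1, 1]. L is symmetric positive semidefinite, so every eigenvalue is real and nonnegative. The 2 zero eigenvalues correspond to the 2 connected components.

[0, 0, 0.3820, 1.3820, 2, 2.6180, 3.6180]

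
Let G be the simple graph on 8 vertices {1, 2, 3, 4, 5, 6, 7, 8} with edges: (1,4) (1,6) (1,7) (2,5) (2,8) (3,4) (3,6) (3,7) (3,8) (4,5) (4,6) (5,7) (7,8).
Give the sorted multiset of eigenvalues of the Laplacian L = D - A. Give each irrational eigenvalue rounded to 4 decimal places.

[0, 1.2053, 2.4768, 3, 3.3895, 4.6866, 5, 6.2417]

Reading degrees in the order [1, 2, 3, 4, 5, 6, 7, 8] gives [3, 2, 4, 4, 3, 3, 4, 3]; set D = diag(3, 2, 4, 4, 3, 3, 4, 3) and form L = D - A. Since every row of L sums to 0, the all-ones vector is in the kernel and 0 is an eigenvalue. The single zero eigenvalue shows the graph is connected.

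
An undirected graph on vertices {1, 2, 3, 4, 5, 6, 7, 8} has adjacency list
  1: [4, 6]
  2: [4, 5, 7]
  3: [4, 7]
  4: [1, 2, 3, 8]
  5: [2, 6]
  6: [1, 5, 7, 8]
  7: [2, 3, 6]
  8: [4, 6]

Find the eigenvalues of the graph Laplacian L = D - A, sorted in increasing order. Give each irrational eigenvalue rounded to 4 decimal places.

[0, 1.4384, 1.4384, 2, 3, 3, 5.5616, 5.5616]

Each diagonal entry of L is the vertex degree and each off-diagonal entry is -1 where an edge is present, 0 otherwise; in the order [1, 2, 3, 4, 5, 6, 7, 8] the diagonal is [2, 3, 2, 4, 2, 4, 3, 2]. The multiplicity of 0 as a Laplacian eigenvalue equals the number of connected components. By the matrix-tree theorem the graph has (1/8) * product of the nonzero eigenvalues = 144 spanning trees.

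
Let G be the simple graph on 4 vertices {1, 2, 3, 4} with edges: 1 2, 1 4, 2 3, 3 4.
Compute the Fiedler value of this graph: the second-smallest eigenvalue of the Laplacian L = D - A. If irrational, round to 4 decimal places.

2

Reading degrees in the order [1, 2, 3, 4] gives [2, 2, 2, 2]; set D = diag(2, 2, 2, 2) and form L = D - A. Computing the eigenvalues of L and sorting gives [0, 2, 2, 4]. The Fiedler value lambda_2 = 2 is strictly positive, so the graph is connected. By the matrix-tree theorem the graph has (1/4) * product of the nonzero eigenvalues = 4 spanning trees.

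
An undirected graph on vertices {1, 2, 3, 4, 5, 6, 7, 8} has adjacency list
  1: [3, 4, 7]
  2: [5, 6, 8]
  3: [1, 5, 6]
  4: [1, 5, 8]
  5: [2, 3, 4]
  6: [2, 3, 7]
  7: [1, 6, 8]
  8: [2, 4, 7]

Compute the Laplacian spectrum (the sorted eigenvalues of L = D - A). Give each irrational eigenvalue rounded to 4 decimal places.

With the vertex order [1, 2, 3, 4, 5, 6, 7, 8], the degrees are [3, 3, 3, 3, 3, 3, 3, 3], giving D = diag(3, 3, 3, 3, 3, 3, 3, 3) and L = D - A. The multiplicity of 0 as a Laplacian eigenvalue equals the number of connected components. The single zero eigenvalue shows the graph is connected.

[0, 2, 2, 2, 4, 4, 4, 6]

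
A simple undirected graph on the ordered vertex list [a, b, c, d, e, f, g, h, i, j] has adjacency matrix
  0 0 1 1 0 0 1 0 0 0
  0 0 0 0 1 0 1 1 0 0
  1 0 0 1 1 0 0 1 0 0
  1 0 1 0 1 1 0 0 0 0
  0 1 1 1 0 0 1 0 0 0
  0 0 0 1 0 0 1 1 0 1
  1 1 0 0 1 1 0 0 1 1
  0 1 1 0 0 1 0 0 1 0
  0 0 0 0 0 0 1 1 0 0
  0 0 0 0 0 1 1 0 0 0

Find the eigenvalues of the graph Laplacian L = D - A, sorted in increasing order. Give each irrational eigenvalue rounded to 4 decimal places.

Each diagonal entry of L is the vertex degree and each off-diagonal entry is -1 where an edge is present, 0 otherwise; in the order [a, b, c, d, e, f, g, h, i, j] the diagonal is [3, 3, 4, 4, 4, 4, 6, 4, 2, 2]. The multiplicity of 0 as a Laplacian eigenvalue equals the number of connected components. The single zero eigenvalue shows the graph is connected. The largest eigenvalue, 7.5259, is at most the vertex count 10. By the matrix-tree theorem the graph has (1/10) * product of the nonzero eigenvalues = 7955 spanning trees.

[0, 1.5162, 1.6271, 2.3893, 3.4071, 3.7890, 4.1559, 5.3997, 6.1896, 7.5259]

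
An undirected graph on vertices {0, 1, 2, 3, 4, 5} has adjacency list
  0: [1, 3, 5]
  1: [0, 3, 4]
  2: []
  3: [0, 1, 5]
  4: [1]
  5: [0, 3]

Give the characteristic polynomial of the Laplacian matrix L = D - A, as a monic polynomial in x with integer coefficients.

x^6 - 12x^5 + 50x^4 - 82x^3 + 40x^2

With the vertex order [0, 1, 2, 3, 4, 5], the degrees are [3, 3, 0, 3, 1, 2], giving D = diag(3, 3, 0, 3, 1, 2) and L = D - A. L has integer entries, so p(x) = det(xI - L) has integer coefficients. Expanding the determinant yields x^6 - 12x^5 + 50x^4 - 82x^3 + 40x^2. The constant term is 0 because L is singular (the all-ones vector lies in its kernel).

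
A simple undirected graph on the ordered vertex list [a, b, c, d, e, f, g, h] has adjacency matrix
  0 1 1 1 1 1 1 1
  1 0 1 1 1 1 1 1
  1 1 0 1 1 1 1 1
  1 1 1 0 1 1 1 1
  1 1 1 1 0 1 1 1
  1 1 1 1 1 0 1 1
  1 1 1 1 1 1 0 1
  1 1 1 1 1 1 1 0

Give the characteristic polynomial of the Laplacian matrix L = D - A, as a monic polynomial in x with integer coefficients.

x^8 - 56x^7 + 1344x^6 - 17920x^5 + 143360x^4 - 688128x^3 + 1835008x^2 - 2097152x

Reading degrees in the order [a, b, c, d, e, f, g, h] gives [7, 7, 7, 7, 7, 7, 7, 7]; set D = diag(7, 7, 7, 7, 7, 7, 7, 7) and form L = D - A. L has integer entries, so p(x) = det(xI - L) has integer coefficients. Expanding the determinant yields x^8 - 56x^7 + 1344x^6 - 17920x^5 + 143360x^4 - 688128x^3 + 1835008x^2 - 2097152x. The coefficient of x^7 equals -trace(L) = -56, matching the sum of degrees. The eigenvalues sum to 56, which equals trace(L) = 2|E|. There is one zero in the spectrum, matching the 1 component.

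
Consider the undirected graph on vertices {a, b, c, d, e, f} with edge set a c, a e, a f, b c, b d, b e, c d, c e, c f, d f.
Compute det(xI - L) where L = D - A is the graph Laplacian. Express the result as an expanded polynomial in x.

Each diagonal entry of L is the vertex degree and each off-diagonal entry is -1 where an edge is present, 0 otherwise; in the order [a, b, c, d, e, f] the diagonal is [3, 3, 5, 3, 3, 3]. Computing det(xI - L) by cofactor expansion (or equivalently via sum-over-permutations) gives x^6 - 20x^5 + 155x^4 - 580x^3 + 1045x^2 - 726x. Since p(0) = det(-L) = 0, x divides p(x).

x^6 - 20x^5 + 155x^4 - 580x^3 + 1045x^2 - 726x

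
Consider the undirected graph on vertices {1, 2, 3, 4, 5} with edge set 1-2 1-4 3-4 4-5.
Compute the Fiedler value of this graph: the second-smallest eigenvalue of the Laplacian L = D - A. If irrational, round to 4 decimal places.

0.5188

Each diagonal entry of L is the vertex degree and each off-diagonal entry is -1 where an edge is present, 0 otherwise; in the order [1, 2, 3, 4, 5] the diagonal is [2, 1, 1, 3, 1]. The sorted Laplacian eigenvalues are [0, 0.5188, 1, 2.3111, 4.1701]; the algebraic connectivity is the second entry, 0.5188. There is one zero in the spectrum, matching the 1 component.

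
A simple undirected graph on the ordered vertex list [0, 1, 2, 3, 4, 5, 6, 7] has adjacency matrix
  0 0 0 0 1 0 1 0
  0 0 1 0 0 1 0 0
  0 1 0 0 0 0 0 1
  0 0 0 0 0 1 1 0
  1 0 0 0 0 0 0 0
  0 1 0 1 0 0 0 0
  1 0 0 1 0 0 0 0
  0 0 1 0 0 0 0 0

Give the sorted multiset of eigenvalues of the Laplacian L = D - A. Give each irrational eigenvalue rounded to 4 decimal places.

Each diagonal entry of L is the vertex degree and each off-diagonal entry is -1 where an edge is present, 0 otherwise; in the order [0, 1, 2, 3, 4, 5, 6, 7] the diagonal is [2, 2, 2, 2, 1, 2, 2, 1]. L is symmetric positive semidefinite, so every eigenvalue is real and nonnegative. The single zero eigenvalue shows the graph is connected. By the matrix-tree theorem the graph has (1/8) * product of the nonzero eigenvalues = 1 spanning tree.

[0, 0.1522, 0.5858, 1.2346, 2, 2.7654, 3.4142, 3.8478]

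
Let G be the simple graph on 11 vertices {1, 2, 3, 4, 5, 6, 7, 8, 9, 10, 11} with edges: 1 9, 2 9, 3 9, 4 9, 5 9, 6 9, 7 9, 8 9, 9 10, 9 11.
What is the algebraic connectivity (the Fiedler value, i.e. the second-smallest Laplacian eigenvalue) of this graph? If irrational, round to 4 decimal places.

Reading degrees in the order [1, 2, 3, 4, 5, 6, 7, 8, 9, 10, 11] gives [1, 1, 1, 1, 1, 1, 1, 1, 10, 1, 1]; set D = diag(1, 1, 1, 1, 1, 1, 1, 1, 10, 1, 1) and form L = D - A. Computing the eigenvalues of L and sorting gives [0, 1, 1, 1, 1, 1, 1, 1, 1, 1, 11]. The Fiedler value lambda_2 = 1 is strictly positive, so the graph is connected. The eigenvalues sum to 20, which equals trace(L) = 2|E|.

1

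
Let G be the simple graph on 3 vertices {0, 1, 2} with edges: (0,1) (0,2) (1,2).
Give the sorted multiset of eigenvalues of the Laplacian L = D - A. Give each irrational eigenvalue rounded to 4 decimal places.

[0, 3, 3]

Each diagonal entry of L is the vertex degree and each off-diagonal entry is -1 where an edge is present, 0 otherwise; in the order [0, 1, 2] the diagonal is [2, 2, 2]. Since every row of L sums to 0, the all-ones vector is in the kernel and 0 is an eigenvalue. By the matrix-tree theorem the graph has (1/3) * product of the nonzero eigenvalues = 3 spanning trees.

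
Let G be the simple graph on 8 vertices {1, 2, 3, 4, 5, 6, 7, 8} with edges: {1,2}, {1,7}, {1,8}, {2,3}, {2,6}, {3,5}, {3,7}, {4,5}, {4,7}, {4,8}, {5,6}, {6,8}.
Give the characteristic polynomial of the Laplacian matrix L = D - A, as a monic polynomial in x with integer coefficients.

With the vertex order [1, 2, 3, 4, 5, 6, 7, 8], the degrees are [3, 3, 3, 3, 3, 3, 3, 3], giving D = diag(3, 3, 3, 3, 3, 3, 3, 3) and L = D - A. L has integer entries, so p(x) = det(xI - L) has integer coefficients. Expanding the determinant yields x^8 - 24x^7 + 240x^6 - 1296x^5 + 4080x^4 - 7488x^3 + 7424x^2 - 3072x. The constant term is 0 because L is singular (the all-ones vector lies in its kernel). The eigenvalues sum to 24, which equals trace(L) = 2|E|.

x^8 - 24x^7 + 240x^6 - 1296x^5 + 4080x^4 - 7488x^3 + 7424x^2 - 3072x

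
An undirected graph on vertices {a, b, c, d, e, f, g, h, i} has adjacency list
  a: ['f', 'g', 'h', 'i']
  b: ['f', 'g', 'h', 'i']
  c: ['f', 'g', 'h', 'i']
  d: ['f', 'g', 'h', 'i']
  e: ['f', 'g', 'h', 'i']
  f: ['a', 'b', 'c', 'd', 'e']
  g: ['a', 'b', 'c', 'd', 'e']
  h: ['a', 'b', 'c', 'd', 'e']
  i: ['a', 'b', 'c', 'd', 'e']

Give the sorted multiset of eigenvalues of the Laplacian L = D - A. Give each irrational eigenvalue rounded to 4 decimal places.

[0, 4, 4, 4, 4, 5, 5, 5, 9]

With the vertex order [a, b, c, d, e, f, g, h, i], the degrees are [4, 4, 4, 4, 4, 5, 5, 5, 5], giving D = diag(4, 4, 4, 4, 4, 5, 5, 5, 5) and L = D - A. The multiplicity of 0 as a Laplacian eigenvalue equals the number of connected components. By the matrix-tree theorem the graph has (1/9) * product of the nonzero eigenvalues = 32000 spanning trees. There is one zero in the spectrum, matching the 1 component.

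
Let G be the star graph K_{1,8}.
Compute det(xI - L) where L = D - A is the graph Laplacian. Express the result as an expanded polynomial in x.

The graph has 9 vertices and degree multiset [8, 1, 1, 1, 1, 1, 1, 1, 1]; D is the diagonal matrix of degrees and L = D - A. Computing det(xI - L) by cofactor expansion (or equivalently via sum-over-permutations) gives x^9 - 16x^8 + 84x^7 - 224x^6 + 350x^5 - 336x^4 + 196x^3 - 64x^2 + 9x. Since p(0) = det(-L) = 0, x divides p(x). By the matrix-tree theorem the graph has (1/9) * product of the nonzero eigenvalues = 1 spanning tree.

x^9 - 16x^8 + 84x^7 - 224x^6 + 350x^5 - 336x^4 + 196x^3 - 64x^2 + 9x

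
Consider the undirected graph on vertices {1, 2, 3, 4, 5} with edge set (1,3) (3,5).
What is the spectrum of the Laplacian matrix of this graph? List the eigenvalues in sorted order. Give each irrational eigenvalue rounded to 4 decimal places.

Reading degrees in the order [1, 2, 3, 4, 5] gives [1, 0, 2, 0, 1]; set D = diag(1, 0, 2, 0, 1) and form L = D - A. Diagonalising L (or applying a numerical eigensolver to the 5x5 matrix) gives the spectrum above. The 3 zero eigenvalues correspond to the 3 connected components. There are 3 zeros in the spectrum, matching the 3 components. The eigenvalues sum to 4, which equals trace(L) = 2|E|.

[0, 0, 0, 1, 3]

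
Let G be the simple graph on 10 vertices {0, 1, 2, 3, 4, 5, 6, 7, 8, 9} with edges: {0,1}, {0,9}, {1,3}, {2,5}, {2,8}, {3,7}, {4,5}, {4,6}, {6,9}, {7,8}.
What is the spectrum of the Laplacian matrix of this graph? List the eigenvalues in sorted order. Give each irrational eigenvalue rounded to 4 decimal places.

[0, 0.3820, 0.3820, 1.3820, 1.3820, 2.6180, 2.6180, 3.6180, 3.6180, 4]

With the vertex order [0, 1, 2, 3, 4, 5, 6, 7, 8, 9], the degrees are [2, 2, 2, 2, 2, 2, 2, 2, 2, 2], giving D = diag(2, 2, 2, 2, 2, 2, 2, 2, 2, 2) and L = D - A. Diagonalising L (or applying a numerical eigensolver to the 10x10 matrix) gives the spectrum above. The largest eigenvalue, 4, is at most the vertex count 10. There is one zero in the spectrum, matching the 1 component.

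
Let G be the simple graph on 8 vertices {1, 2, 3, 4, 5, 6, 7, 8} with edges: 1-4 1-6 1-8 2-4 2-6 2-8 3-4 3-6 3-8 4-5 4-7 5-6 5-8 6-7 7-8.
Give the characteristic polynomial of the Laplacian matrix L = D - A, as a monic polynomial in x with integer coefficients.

x^8 - 30x^7 + 375x^6 - 2540x^5 + 10095x^4 - 23598x^3 + 30105x^2 - 16200x

Reading degrees in the order [1, 2, 3, 4, 5, 6, 7, 8] gives [3, 3, 3, 5, 3, 5, 3, 5]; set D = diag(3, 3, 3, 5, 3, 5, 3, 5) and form L = D - A. The eigenvalues of L are [0, 3, 3, 3, 3, 5, 5, 8]; the characteristic polynomial is the product of (x - lambda_i), which multiplies out to x^8 - 30x^7 + 375x^6 - 2540x^5 + 10095x^4 - 23598x^3 + 30105x^2 - 16200x. The constant term is 0 because L is singular (the all-ones vector lies in its kernel). By the matrix-tree theorem the graph has (1/8) * product of the nonzero eigenvalues = 2025 spanning trees.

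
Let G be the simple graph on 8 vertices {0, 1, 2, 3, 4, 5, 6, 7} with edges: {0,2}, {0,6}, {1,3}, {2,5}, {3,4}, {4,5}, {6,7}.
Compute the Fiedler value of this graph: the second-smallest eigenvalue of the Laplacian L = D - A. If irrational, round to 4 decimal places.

0.1522

Each diagonal entry of L is the vertex degree and each off-diagonal entry is -1 where an edge is present, 0 otherwise; in the order [0, 1, 2, 3, 4, 5, 6, 7] the diagonal is [2, 1, 2, 2, 2, 2, 2, 1]. Computing the eigenvalues of L and sorting gives [0, 0.1522, 0.5858, 1.2346, 2, 2.7654, 3.4142, 3.8478]. The Fiedler value lambda_2 = 0.1522 is strictly positive, so the graph is connected. The eigenvalues sum to 14, which equals trace(L) = 2|E|. There is one zero in the spectrum, matching the 1 component.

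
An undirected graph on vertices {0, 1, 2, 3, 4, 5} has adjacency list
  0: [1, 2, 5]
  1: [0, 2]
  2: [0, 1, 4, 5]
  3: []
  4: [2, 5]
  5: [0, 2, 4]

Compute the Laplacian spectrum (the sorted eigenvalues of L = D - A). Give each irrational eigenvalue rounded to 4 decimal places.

Reading degrees in the order [0, 1, 2, 3, 4, 5] gives [3, 2, 4, 0, 2, 3]; set D = diag(3, 2, 4, 0, 2, 3) and form L = D - A. Diagonalising L (or applying a numerical eigensolver to the 6x6 matrix) gives the spectrum above. The 2 zero eigenvalues correspond to the 2 connected components. The eigenvalues sum to 14, which equals trace(L) = 2|E|.

[0, 0, 1.5858, 3, 4.4142, 5]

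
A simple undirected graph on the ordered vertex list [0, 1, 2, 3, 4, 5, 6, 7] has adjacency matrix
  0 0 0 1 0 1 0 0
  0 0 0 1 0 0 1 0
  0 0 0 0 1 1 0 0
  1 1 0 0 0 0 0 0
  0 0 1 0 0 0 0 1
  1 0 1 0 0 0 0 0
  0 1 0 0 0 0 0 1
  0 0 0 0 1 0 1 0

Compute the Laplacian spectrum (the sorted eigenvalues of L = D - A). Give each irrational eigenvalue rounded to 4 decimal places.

[0, 0.5858, 0.5858, 2, 2, 3.4142, 3.4142, 4]

Reading degrees in the order [0, 1, 2, 3, 4, 5, 6, 7] gives [2, 2, 2, 2, 2, 2, 2, 2]; set D = diag(2, 2, 2, 2, 2, 2, 2, 2) and form L = D - A. L is symmetric positive semidefinite, so every eigenvalue is real and nonnegative. The largest eigenvalue, 4, is at most the vertex count 8. By the matrix-tree theorem the graph has (1/8) * product of the nonzero eigenvalues = 8 spanning trees.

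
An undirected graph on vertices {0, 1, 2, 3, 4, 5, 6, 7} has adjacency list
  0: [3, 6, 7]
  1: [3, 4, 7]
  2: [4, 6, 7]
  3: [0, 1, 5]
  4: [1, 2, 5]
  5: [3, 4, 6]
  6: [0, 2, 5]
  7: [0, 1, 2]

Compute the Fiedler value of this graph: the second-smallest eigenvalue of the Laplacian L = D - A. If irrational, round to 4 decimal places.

Each diagonal entry of L is the vertex degree and each off-diagonal entry is -1 where an edge is present, 0 otherwise; in the order [0, 1, 2, 3, 4, 5, 6, 7] the diagonal is [3, 3, 3, 3, 3, 3, 3, 3]. The smallest Laplacian eigenvalue is always 0. The next one, lambda_2 = 2, measures how hard the graph is to disconnect: larger values mean better connectivity. The eigenvalues sum to 24, which equals trace(L) = 2|E|.

2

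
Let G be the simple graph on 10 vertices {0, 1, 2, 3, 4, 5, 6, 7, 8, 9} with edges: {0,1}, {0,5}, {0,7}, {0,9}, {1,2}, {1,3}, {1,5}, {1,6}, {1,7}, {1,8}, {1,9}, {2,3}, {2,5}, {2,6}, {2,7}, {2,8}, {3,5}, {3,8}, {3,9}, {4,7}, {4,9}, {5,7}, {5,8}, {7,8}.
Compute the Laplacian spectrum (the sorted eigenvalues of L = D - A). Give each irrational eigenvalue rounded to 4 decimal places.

With the vertex order [0, 1, 2, 3, 4, 5, 6, 7, 8, 9], the degrees are [4, 8, 6, 5, 2, 6, 2, 6, 5, 4], giving D = diag(4, 8, 6, 5, 2, 6, 2, 6, 5, 4) and L = D - A. L is symmetric positive semidefinite, so every eigenvalue is real and nonnegative. The single zero eigenvalue shows the graph is connected. The eigenvalues sum to 48, which equals trace(L) = 2|E|.

[0, 1.5346, 2.1969, 3.4990, 4.1079, 6.1487, 6.6400, 7.2730, 7.5480, 9.0518]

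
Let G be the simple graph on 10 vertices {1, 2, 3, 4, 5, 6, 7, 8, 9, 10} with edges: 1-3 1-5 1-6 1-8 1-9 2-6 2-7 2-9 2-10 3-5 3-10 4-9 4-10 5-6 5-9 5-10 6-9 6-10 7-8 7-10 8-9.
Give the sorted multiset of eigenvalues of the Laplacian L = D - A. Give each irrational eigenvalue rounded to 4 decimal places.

[0, 1.8453, 2.0337, 2.8108, 3.2977, 4.9785, 5.9385, 6.2414, 7.0055, 7.8486]

Each diagonal entry of L is the vertex degree and each off-diagonal entry is -1 where an edge is present, 0 otherwise; in the order [1, 2, 3, 4, 5, 6, 7, 8, 9, 10] the diagonal is [5, 4, 3, 2, 5, 5, 3, 3, 6, 6]. The multiplicity of 0 as a Laplacian eigenvalue equals the number of connected components. By the matrix-tree theorem the graph has (1/10) * product of the nonzero eigenvalues = 35293 spanning trees. The eigenvalues sum to 42, which equals trace(L) = 2|E|.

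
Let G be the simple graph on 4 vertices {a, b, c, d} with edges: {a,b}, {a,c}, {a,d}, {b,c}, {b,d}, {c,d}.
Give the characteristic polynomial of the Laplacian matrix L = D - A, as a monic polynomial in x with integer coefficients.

x^4 - 12x^3 + 48x^2 - 64x

Each diagonal entry of L is the vertex degree and each off-diagonal entry is -1 where an edge is present, 0 otherwise; in the order [a, b, c, d] the diagonal is [3, 3, 3, 3]. The eigenvalues of L are [0, 4, 4, 4]; the characteristic polynomial is the product of (x - lambda_i), which multiplies out to x^4 - 12x^3 + 48x^2 - 64x. Since p(0) = det(-L) = 0, x divides p(x). There is one zero in the spectrum, matching the 1 component.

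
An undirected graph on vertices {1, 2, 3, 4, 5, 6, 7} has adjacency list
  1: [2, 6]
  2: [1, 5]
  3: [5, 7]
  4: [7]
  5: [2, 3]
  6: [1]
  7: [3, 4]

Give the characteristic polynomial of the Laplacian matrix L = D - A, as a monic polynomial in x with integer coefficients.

With the vertex order [1, 2, 3, 4, 5, 6, 7], the degrees are [2, 2, 2, 1, 2, 1, 2], giving D = diag(2, 2, 2, 1, 2, 1, 2) and L = D - A. Computing det(xI - L) by cofactor expansion (or equivalently via sum-over-permutations) gives x^7 - 12x^6 + 55x^5 - 120x^4 + 126x^3 - 56x^2 + 7x. The constant term is 0 because L is singular (the all-ones vector lies in its kernel).

x^7 - 12x^6 + 55x^5 - 120x^4 + 126x^3 - 56x^2 + 7x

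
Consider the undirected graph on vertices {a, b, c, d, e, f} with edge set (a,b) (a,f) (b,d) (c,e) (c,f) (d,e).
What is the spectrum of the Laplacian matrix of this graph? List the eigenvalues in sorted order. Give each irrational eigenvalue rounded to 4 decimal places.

[0, 1, 1, 3, 3, 4]

Each diagonal entry of L is the vertex degree and each off-diagonal entry is -1 where an edge is present, 0 otherwise; in the order [a, b, c, d, e, f] the diagonal is [2, 2, 2, 2, 2, 2]. Diagonalising L (or applying a numerical eigensolver to the 6x6 matrix) gives the spectrum above. The single zero eigenvalue shows the graph is connected. There is one zero in the spectrum, matching the 1 component. By the matrix-tree theorem the graph has (1/6) * product of the nonzero eigenvalues = 6 spanning trees.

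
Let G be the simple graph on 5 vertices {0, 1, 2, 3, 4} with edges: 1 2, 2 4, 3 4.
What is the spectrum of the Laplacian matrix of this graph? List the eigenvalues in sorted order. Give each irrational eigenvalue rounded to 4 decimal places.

Each diagonal entry of L is the vertex degree and each off-diagonal entry is -1 where an edge is present, 0 otherwise; in the order [0, 1, 2, 3, 4] the diagonal is [0, 1, 2, 1, 2]. Diagonalising L (or applying a numerical eigensolver to the 5x5 matrix) gives the spectrum above. The 2 zero eigenvalues correspond to the 2 connected components. The eigenvalues sum to 6, which equals trace(L) = 2|E|.

[0, 0, 0.5858, 2, 3.4142]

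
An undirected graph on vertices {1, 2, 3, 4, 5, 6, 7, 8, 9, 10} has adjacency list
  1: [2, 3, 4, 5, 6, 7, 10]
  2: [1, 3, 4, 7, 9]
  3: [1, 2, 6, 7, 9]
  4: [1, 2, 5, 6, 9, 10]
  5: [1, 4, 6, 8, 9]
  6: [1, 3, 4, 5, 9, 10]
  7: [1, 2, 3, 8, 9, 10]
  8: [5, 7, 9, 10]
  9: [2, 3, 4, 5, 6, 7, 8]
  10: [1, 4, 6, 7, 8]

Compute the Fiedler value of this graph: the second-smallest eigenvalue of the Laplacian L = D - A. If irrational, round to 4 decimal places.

3.3791

Each diagonal entry of L is the vertex degree and each off-diagonal entry is -1 where an edge is present, 0 otherwise; in the order [1, 2, 3, 4, 5, 6, 7, 8, 9, 10] the diagonal is [7, 5, 5, 6, 5, 6, 6, 4, 7, 5]. Computing the eigenvalues of L and sorting gives [0, 3.3791, 4.1128, 4.6779, 5.3820, 6.6333, 7.2370, 7.6180, 7.9371, 9.0228]. The Fiedler value lambda_2 = 3.3791 is strictly positive, so the graph is connected. By the matrix-tree theorem the graph has (1/10) * product of the nonzero eigenvalues = 916350 spanning trees. The eigenvalues sum to 56, which equals trace(L) = 2|E|.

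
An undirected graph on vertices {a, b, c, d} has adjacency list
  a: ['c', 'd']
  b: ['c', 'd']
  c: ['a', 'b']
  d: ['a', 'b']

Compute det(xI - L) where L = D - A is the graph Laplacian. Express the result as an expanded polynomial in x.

x^4 - 8x^3 + 20x^2 - 16x

Reading degrees in the order [a, b, c, d] gives [2, 2, 2, 2]; set D = diag(2, 2, 2, 2) and form L = D - A. Computing det(xI - L) by cofactor expansion (or equivalently via sum-over-permutations) gives x^4 - 8x^3 + 20x^2 - 16x. The constant term is 0 because L is singular (the all-ones vector lies in its kernel). The largest eigenvalue, 4, is at most the vertex count 4.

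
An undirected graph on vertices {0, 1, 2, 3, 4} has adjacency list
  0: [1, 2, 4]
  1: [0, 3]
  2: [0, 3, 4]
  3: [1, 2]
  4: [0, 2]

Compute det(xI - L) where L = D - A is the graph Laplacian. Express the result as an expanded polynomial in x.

x^5 - 12x^4 + 51x^3 - 90x^2 + 55x

Each diagonal entry of L is the vertex degree and each off-diagonal entry is -1 where an edge is present, 0 otherwise; in the order [0, 1, 2, 3, 4] the diagonal is [3, 2, 3, 2, 2]. L has integer entries, so p(x) = det(xI - L) has integer coefficients. Expanding the determinant yields x^5 - 12x^4 + 51x^3 - 90x^2 + 55x. The constant term is 0 because L is singular (the all-ones vector lies in its kernel). There is one zero in the spectrum, matching the 1 component.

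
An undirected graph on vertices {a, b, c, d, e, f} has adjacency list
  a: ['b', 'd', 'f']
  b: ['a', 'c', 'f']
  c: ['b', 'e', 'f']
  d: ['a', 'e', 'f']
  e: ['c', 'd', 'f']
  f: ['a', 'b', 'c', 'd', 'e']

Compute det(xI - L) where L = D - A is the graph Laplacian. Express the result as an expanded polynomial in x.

x^6 - 20x^5 + 155x^4 - 580x^3 + 1045x^2 - 726x

Each diagonal entry of L is the vertex degree and each off-diagonal entry is -1 where an edge is present, 0 otherwise; in the order [a, b, c, d, e, f] the diagonal is [3, 3, 3, 3, 3, 5]. L has integer entries, so p(x) = det(xI - L) has integer coefficients. Expanding the determinant yields x^6 - 20x^5 + 155x^4 - 580x^3 + 1045x^2 - 726x. The coefficient of x^5 equals -trace(L) = -20, matching the sum of degrees. By the matrix-tree theorem the graph has (1/6) * product of the nonzero eigenvalues = 121 spanning trees. The largest eigenvalue, 6, is at most the vertex count 6.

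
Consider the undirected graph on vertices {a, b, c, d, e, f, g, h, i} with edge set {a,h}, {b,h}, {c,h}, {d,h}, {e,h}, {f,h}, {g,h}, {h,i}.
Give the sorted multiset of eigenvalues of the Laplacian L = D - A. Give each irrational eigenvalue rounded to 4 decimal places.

With the vertex order [a, b, c, d, e, f, g, h, i], the degrees are [1, 1, 1, 1, 1, 1, 1, 8, 1], giving D = diag(1, 1, 1, 1, 1, 1, 1, 8, 1) and L = D - A. L is symmetric positive semidefinite, so every eigenvalue is real and nonnegative. The largest eigenvalue, 9, is at most the vertex count 9.

[0, 1, 1, 1, 1, 1, 1, 1, 9]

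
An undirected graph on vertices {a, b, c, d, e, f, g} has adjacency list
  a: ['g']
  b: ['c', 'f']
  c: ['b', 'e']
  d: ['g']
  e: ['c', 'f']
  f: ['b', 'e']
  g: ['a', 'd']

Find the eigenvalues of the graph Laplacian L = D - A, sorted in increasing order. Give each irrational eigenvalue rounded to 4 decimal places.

[0, 0, 1, 2, 2, 3, 4]

Reading degrees in the order [a, b, c, d, e, f, g] gives [1, 2, 2, 1, 2, 2, 2]; set D = diag(1, 2, 2, 1, 2, 2, 2) and form L = D - A. The multiplicity of 0 as a Laplacian eigenvalue equals the number of connected components. The 2 zero eigenvalues correspond to the 2 connected components. There are 2 zeros in the spectrum, matching the 2 components. The eigenvalues sum to 12, which equals trace(L) = 2|E|.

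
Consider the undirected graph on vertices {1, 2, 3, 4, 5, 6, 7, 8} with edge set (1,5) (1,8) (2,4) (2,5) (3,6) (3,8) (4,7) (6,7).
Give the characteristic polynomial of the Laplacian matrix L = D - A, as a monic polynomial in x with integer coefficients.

x^8 - 16x^7 + 104x^6 - 352x^5 + 660x^4 - 672x^3 + 336x^2 - 64x

With the vertex order [1, 2, 3, 4, 5, 6, 7, 8], the degrees are [2, 2, 2, 2, 2, 2, 2, 2], giving D = diag(2, 2, 2, 2, 2, 2, 2, 2) and L = D - A. L has integer entries, so p(x) = det(xI - L) has integer coefficients. Expanding the determinant yields x^8 - 16x^7 + 104x^6 - 352x^5 + 660x^4 - 672x^3 + 336x^2 - 64x. The constant term is 0 because L is singular (the all-ones vector lies in its kernel).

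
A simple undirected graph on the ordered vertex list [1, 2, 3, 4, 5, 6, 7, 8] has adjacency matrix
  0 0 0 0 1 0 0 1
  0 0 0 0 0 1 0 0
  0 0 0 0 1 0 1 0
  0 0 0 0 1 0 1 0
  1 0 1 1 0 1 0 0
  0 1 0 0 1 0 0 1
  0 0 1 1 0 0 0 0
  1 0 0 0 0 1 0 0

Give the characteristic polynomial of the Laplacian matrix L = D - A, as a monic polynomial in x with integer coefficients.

Reading degrees in the order [1, 2, 3, 4, 5, 6, 7, 8] gives [2, 1, 2, 2, 4, 3, 2, 2]; set D = diag(2, 1, 2, 2, 4, 3, 2, 2) and form L = D - A. Computing det(xI - L) by cofactor expansion (or equivalently via sum-over-permutations) gives x^8 - 18x^7 + 130x^6 - 486x^5 + 1006x^4 - 1134x^3 + 628x^2 - 128x. Since p(0) = det(-L) = 0, x divides p(x). The eigenvalues sum to 18, which equals trace(L) = 2|E|.

x^8 - 18x^7 + 130x^6 - 486x^5 + 1006x^4 - 1134x^3 + 628x^2 - 128x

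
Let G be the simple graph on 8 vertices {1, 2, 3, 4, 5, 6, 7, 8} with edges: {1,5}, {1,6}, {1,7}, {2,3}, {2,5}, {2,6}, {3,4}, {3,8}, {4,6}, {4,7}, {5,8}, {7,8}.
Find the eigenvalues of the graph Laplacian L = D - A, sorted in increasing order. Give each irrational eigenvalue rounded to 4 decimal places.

Reading degrees in the order [1, 2, 3, 4, 5, 6, 7, 8] gives [3, 3, 3, 3, 3, 3, 3, 3]; set D = diag(3, 3, 3, 3, 3, 3, 3, 3) and form L = D - A. L is symmetric positive semidefinite, so every eigenvalue is real and nonnegative. The single zero eigenvalue shows the graph is connected. The largest eigenvalue, 6, is at most the vertex count 8.

[0, 2, 2, 2, 4, 4, 4, 6]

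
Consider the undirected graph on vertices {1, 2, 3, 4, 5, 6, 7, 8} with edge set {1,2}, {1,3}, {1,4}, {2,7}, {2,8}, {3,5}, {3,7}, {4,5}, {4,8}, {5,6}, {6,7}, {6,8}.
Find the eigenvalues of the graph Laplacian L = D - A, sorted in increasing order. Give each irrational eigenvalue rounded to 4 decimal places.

[0, 2, 2, 2, 4, 4, 4, 6]

Reading degrees in the order [1, 2, 3, 4, 5, 6, 7, 8] gives [3, 3, 3, 3, 3, 3, 3, 3]; set D = diag(3, 3, 3, 3, 3, 3, 3, 3) and form L = D - A. Diagonalising L (or applying a numerical eigensolver to the 8x8 matrix) gives the spectrum above. The single zero eigenvalue shows the graph is connected.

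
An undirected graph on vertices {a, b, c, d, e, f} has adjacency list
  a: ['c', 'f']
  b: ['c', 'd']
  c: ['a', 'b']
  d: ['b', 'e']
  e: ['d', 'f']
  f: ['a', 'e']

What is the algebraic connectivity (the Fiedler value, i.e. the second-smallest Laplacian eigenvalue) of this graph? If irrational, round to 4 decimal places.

Each diagonal entry of L is the vertex degree and each off-diagonal entry is -1 where an edge is present, 0 otherwise; in the order [a, b, c, d, e, f] the diagonal is [2, 2, 2, 2, 2, 2]. Computing the eigenvalues of L and sorting gives [0, 1, 1, 3, 3, 4]. The Fiedler value lambda_2 = 1 is strictly positive, so the graph is connected. By the matrix-tree theorem the graph has (1/6) * product of the nonzero eigenvalues = 6 spanning trees.

1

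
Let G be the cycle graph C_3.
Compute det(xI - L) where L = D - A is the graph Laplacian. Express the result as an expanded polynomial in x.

x^3 - 6x^2 + 9x

The graph has 3 vertices and degree multiset [2, 2, 2]; D is the diagonal matrix of degrees and L = D - A. L has integer entries, so p(x) = det(xI - L) has integer coefficients. Expanding the determinant yields x^3 - 6x^2 + 9x. The constant term is 0 because L is singular (the all-ones vector lies in its kernel). There is one zero in the spectrum, matching the 1 component. By the matrix-tree theorem the graph has (1/3) * product of the nonzero eigenvalues = 3 spanning trees.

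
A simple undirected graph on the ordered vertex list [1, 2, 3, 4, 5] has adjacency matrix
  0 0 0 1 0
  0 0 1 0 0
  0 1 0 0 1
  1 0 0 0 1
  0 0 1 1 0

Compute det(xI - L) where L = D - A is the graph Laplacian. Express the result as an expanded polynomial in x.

With the vertex order [1, 2, 3, 4, 5], the degrees are [1, 1, 2, 2, 2], giving D = diag(1, 1, 2, 2, 2) and L = D - A. L has integer entries, so p(x) = det(xI - L) has integer coefficients. Expanding the determinant yields x^5 - 8x^4 + 21x^3 - 20x^2 + 5x. The constant term is 0 because L is singular (the all-ones vector lies in its kernel). By the matrix-tree theorem the graph has (1/5) * product of the nonzero eigenvalues = 1 spanning tree.

x^5 - 8x^4 + 21x^3 - 20x^2 + 5x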